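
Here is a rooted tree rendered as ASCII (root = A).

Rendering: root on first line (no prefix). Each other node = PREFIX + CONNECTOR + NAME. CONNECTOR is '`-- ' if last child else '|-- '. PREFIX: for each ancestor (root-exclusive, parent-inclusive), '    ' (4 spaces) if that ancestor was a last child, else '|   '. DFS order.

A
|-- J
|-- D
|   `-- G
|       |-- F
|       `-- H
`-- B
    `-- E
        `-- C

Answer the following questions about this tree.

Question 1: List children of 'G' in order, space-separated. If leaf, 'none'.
Answer: F H

Derivation:
Node G's children (from adjacency): F, H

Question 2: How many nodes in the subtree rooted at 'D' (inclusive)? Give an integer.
Answer: 4

Derivation:
Subtree rooted at D contains: D, F, G, H
Count = 4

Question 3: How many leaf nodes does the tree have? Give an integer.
Leaves (nodes with no children): C, F, H, J

Answer: 4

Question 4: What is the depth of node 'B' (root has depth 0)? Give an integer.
Path from root to B: A -> B
Depth = number of edges = 1

Answer: 1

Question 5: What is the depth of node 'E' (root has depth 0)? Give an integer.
Answer: 2

Derivation:
Path from root to E: A -> B -> E
Depth = number of edges = 2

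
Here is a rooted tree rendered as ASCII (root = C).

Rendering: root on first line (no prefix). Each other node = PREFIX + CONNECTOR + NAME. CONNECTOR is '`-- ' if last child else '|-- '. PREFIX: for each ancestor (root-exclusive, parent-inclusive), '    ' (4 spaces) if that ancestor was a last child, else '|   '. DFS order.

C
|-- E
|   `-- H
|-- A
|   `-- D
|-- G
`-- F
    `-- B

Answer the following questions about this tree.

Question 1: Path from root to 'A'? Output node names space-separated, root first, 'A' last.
Answer: C A

Derivation:
Walk down from root: C -> A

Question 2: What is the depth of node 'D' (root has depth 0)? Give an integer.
Path from root to D: C -> A -> D
Depth = number of edges = 2

Answer: 2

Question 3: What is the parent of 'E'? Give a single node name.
Scan adjacency: E appears as child of C

Answer: C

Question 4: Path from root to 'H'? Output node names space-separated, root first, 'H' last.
Walk down from root: C -> E -> H

Answer: C E H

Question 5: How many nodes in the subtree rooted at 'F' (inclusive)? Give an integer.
Subtree rooted at F contains: B, F
Count = 2

Answer: 2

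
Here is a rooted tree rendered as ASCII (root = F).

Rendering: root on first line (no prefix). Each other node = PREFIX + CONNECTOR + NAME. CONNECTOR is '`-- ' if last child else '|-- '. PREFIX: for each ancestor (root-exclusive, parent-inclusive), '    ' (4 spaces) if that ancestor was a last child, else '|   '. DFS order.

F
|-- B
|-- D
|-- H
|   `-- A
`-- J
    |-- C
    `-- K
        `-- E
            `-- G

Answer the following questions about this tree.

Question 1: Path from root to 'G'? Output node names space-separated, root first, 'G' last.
Walk down from root: F -> J -> K -> E -> G

Answer: F J K E G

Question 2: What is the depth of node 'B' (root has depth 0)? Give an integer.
Answer: 1

Derivation:
Path from root to B: F -> B
Depth = number of edges = 1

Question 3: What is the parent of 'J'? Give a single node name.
Scan adjacency: J appears as child of F

Answer: F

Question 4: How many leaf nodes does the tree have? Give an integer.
Answer: 5

Derivation:
Leaves (nodes with no children): A, B, C, D, G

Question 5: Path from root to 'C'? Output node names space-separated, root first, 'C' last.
Walk down from root: F -> J -> C

Answer: F J C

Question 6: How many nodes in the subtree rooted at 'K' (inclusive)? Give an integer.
Subtree rooted at K contains: E, G, K
Count = 3

Answer: 3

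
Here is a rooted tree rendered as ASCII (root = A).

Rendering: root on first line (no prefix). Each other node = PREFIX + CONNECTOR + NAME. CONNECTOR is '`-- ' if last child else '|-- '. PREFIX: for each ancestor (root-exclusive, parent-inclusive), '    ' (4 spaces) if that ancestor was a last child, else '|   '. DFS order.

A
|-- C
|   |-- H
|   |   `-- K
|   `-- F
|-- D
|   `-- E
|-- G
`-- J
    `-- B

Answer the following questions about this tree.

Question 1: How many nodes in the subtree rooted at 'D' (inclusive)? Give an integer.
Subtree rooted at D contains: D, E
Count = 2

Answer: 2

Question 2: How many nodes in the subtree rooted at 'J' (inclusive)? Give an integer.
Subtree rooted at J contains: B, J
Count = 2

Answer: 2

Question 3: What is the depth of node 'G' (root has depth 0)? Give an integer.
Path from root to G: A -> G
Depth = number of edges = 1

Answer: 1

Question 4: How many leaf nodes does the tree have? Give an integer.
Answer: 5

Derivation:
Leaves (nodes with no children): B, E, F, G, K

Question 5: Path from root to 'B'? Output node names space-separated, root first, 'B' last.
Answer: A J B

Derivation:
Walk down from root: A -> J -> B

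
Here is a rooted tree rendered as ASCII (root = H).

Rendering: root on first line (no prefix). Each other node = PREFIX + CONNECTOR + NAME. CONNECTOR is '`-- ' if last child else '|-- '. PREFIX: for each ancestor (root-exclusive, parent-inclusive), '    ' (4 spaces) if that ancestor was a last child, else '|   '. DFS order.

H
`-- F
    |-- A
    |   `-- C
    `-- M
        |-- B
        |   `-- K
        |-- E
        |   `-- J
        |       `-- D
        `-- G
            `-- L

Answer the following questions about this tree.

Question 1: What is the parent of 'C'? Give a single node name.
Answer: A

Derivation:
Scan adjacency: C appears as child of A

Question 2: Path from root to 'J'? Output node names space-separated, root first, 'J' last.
Answer: H F M E J

Derivation:
Walk down from root: H -> F -> M -> E -> J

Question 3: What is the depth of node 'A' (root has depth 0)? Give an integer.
Path from root to A: H -> F -> A
Depth = number of edges = 2

Answer: 2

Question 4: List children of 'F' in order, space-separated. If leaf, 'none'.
Node F's children (from adjacency): A, M

Answer: A M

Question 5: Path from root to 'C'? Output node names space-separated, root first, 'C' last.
Answer: H F A C

Derivation:
Walk down from root: H -> F -> A -> C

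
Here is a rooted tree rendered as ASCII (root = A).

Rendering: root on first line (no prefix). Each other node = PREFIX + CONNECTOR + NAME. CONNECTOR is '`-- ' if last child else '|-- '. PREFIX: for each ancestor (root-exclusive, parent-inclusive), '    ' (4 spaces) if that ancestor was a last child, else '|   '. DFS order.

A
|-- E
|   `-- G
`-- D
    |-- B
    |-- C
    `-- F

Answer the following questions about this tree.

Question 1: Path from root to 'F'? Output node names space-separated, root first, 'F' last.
Walk down from root: A -> D -> F

Answer: A D F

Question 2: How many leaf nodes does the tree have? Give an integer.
Leaves (nodes with no children): B, C, F, G

Answer: 4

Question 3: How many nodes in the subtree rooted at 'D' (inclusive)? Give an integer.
Subtree rooted at D contains: B, C, D, F
Count = 4

Answer: 4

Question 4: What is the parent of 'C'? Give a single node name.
Scan adjacency: C appears as child of D

Answer: D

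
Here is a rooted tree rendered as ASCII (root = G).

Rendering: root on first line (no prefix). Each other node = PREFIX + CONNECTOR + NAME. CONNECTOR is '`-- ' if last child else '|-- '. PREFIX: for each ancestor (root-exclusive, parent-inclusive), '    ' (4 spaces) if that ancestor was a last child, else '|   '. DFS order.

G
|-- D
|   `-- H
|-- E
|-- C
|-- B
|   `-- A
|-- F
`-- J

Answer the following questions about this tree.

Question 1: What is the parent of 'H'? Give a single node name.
Answer: D

Derivation:
Scan adjacency: H appears as child of D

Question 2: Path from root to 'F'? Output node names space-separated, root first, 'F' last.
Walk down from root: G -> F

Answer: G F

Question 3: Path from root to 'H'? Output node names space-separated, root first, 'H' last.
Walk down from root: G -> D -> H

Answer: G D H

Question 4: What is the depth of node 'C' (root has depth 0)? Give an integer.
Path from root to C: G -> C
Depth = number of edges = 1

Answer: 1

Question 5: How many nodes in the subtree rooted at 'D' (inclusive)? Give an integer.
Answer: 2

Derivation:
Subtree rooted at D contains: D, H
Count = 2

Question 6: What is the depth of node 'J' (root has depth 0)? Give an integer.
Path from root to J: G -> J
Depth = number of edges = 1

Answer: 1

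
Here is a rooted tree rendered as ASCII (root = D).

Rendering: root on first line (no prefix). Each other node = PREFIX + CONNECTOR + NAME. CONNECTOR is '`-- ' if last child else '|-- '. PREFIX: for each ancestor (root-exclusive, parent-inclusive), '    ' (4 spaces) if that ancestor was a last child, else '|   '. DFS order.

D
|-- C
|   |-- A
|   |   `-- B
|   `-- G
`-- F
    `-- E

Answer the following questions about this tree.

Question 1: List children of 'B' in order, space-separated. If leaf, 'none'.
Node B's children (from adjacency): (leaf)

Answer: none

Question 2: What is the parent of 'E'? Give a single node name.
Scan adjacency: E appears as child of F

Answer: F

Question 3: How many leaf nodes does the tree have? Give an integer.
Answer: 3

Derivation:
Leaves (nodes with no children): B, E, G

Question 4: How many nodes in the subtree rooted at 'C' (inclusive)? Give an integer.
Answer: 4

Derivation:
Subtree rooted at C contains: A, B, C, G
Count = 4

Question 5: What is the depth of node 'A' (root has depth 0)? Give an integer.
Path from root to A: D -> C -> A
Depth = number of edges = 2

Answer: 2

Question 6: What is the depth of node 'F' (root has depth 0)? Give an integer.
Answer: 1

Derivation:
Path from root to F: D -> F
Depth = number of edges = 1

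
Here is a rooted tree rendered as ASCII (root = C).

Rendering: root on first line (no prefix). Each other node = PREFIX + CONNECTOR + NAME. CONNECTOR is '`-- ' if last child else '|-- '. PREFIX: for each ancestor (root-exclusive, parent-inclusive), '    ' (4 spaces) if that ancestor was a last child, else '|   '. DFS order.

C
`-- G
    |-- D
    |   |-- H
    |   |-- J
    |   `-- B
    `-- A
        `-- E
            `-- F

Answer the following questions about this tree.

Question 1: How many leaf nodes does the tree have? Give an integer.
Leaves (nodes with no children): B, F, H, J

Answer: 4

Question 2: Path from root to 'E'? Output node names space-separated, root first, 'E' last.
Answer: C G A E

Derivation:
Walk down from root: C -> G -> A -> E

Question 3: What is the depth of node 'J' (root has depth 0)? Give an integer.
Answer: 3

Derivation:
Path from root to J: C -> G -> D -> J
Depth = number of edges = 3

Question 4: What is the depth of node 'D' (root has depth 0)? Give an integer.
Answer: 2

Derivation:
Path from root to D: C -> G -> D
Depth = number of edges = 2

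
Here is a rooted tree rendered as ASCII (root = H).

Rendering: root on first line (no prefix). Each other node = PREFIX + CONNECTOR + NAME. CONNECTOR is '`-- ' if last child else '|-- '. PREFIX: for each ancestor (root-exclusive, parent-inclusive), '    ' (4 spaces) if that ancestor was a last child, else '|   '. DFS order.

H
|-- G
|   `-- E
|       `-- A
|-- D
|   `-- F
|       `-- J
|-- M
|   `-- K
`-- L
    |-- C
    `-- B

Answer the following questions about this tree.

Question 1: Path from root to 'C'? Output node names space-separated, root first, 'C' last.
Answer: H L C

Derivation:
Walk down from root: H -> L -> C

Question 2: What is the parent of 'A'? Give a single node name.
Answer: E

Derivation:
Scan adjacency: A appears as child of E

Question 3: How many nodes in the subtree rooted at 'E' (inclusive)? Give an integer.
Answer: 2

Derivation:
Subtree rooted at E contains: A, E
Count = 2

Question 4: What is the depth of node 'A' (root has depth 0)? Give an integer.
Path from root to A: H -> G -> E -> A
Depth = number of edges = 3

Answer: 3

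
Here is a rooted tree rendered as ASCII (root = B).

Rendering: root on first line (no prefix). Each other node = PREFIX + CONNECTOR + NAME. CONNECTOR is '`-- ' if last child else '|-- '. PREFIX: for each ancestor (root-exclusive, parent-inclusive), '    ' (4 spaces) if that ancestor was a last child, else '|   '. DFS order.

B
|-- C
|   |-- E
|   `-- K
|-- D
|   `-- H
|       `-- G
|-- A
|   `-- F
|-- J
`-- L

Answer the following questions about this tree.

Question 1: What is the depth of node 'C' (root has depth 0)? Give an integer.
Answer: 1

Derivation:
Path from root to C: B -> C
Depth = number of edges = 1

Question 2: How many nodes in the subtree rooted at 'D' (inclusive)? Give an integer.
Answer: 3

Derivation:
Subtree rooted at D contains: D, G, H
Count = 3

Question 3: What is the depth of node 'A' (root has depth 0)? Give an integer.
Answer: 1

Derivation:
Path from root to A: B -> A
Depth = number of edges = 1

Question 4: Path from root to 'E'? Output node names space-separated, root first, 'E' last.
Walk down from root: B -> C -> E

Answer: B C E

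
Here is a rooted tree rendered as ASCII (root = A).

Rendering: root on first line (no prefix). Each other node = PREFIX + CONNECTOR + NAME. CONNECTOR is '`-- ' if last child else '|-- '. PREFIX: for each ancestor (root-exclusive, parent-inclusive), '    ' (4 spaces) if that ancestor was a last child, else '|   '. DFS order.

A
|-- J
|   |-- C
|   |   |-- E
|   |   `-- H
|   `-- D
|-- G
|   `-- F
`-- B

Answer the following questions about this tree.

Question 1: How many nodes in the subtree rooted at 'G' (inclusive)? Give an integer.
Answer: 2

Derivation:
Subtree rooted at G contains: F, G
Count = 2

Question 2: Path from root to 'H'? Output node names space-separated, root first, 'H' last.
Walk down from root: A -> J -> C -> H

Answer: A J C H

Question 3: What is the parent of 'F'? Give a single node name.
Scan adjacency: F appears as child of G

Answer: G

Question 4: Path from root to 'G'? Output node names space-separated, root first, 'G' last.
Walk down from root: A -> G

Answer: A G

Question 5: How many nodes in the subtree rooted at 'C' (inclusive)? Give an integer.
Answer: 3

Derivation:
Subtree rooted at C contains: C, E, H
Count = 3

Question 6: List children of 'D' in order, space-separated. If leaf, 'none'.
Answer: none

Derivation:
Node D's children (from adjacency): (leaf)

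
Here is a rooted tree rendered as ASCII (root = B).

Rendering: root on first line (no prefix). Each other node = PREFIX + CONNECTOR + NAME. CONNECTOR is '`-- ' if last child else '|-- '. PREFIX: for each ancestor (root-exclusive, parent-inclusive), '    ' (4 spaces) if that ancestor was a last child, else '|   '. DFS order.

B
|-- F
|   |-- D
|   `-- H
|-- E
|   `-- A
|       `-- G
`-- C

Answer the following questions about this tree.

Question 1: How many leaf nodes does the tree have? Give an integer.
Leaves (nodes with no children): C, D, G, H

Answer: 4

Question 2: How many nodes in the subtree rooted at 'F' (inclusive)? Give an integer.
Answer: 3

Derivation:
Subtree rooted at F contains: D, F, H
Count = 3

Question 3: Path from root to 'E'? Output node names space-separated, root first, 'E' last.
Walk down from root: B -> E

Answer: B E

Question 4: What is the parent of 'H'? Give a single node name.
Answer: F

Derivation:
Scan adjacency: H appears as child of F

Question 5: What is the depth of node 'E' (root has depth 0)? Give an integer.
Path from root to E: B -> E
Depth = number of edges = 1

Answer: 1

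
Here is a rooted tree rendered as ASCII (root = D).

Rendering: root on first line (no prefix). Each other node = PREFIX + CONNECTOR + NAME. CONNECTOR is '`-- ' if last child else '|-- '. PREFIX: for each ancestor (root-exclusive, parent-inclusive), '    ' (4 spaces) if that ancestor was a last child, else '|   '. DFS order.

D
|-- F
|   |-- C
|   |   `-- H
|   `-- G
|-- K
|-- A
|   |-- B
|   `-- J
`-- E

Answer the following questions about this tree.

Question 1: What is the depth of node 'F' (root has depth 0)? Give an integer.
Path from root to F: D -> F
Depth = number of edges = 1

Answer: 1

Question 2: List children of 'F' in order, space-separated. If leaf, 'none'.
Answer: C G

Derivation:
Node F's children (from adjacency): C, G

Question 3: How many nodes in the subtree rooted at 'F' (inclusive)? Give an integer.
Answer: 4

Derivation:
Subtree rooted at F contains: C, F, G, H
Count = 4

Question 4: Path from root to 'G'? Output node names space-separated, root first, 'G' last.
Walk down from root: D -> F -> G

Answer: D F G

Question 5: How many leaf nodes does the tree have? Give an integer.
Answer: 6

Derivation:
Leaves (nodes with no children): B, E, G, H, J, K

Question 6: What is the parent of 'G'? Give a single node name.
Answer: F

Derivation:
Scan adjacency: G appears as child of F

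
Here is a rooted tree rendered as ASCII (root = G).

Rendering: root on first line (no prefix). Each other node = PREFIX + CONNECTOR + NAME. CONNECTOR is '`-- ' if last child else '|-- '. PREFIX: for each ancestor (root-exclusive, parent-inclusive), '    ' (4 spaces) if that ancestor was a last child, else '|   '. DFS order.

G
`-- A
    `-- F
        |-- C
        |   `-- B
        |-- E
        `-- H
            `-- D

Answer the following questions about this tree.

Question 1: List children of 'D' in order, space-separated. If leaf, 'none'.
Answer: none

Derivation:
Node D's children (from adjacency): (leaf)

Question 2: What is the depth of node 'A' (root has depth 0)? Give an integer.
Answer: 1

Derivation:
Path from root to A: G -> A
Depth = number of edges = 1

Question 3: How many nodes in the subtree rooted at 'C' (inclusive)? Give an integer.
Subtree rooted at C contains: B, C
Count = 2

Answer: 2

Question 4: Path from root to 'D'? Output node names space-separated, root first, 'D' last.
Walk down from root: G -> A -> F -> H -> D

Answer: G A F H D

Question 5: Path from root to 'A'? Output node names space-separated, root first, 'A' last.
Walk down from root: G -> A

Answer: G A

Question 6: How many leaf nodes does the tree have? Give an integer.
Answer: 3

Derivation:
Leaves (nodes with no children): B, D, E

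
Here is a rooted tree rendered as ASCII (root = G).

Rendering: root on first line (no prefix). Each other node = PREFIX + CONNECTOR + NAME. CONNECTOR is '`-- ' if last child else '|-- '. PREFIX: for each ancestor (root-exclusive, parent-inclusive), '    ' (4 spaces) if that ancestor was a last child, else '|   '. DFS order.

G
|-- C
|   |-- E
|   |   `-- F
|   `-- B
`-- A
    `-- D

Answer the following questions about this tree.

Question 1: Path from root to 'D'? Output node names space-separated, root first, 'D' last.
Answer: G A D

Derivation:
Walk down from root: G -> A -> D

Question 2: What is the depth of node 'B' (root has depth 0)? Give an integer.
Path from root to B: G -> C -> B
Depth = number of edges = 2

Answer: 2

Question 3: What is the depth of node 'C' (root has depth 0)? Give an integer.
Path from root to C: G -> C
Depth = number of edges = 1

Answer: 1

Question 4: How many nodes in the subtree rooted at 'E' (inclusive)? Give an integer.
Subtree rooted at E contains: E, F
Count = 2

Answer: 2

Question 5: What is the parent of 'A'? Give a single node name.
Answer: G

Derivation:
Scan adjacency: A appears as child of G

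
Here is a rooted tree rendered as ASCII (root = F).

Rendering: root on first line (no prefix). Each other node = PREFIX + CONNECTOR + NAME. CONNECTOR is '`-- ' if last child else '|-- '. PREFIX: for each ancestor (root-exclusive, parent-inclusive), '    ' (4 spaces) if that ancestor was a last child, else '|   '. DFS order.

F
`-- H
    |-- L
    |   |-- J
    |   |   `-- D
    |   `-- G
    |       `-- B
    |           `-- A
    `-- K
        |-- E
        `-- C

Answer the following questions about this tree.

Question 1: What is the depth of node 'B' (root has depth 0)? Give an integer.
Path from root to B: F -> H -> L -> G -> B
Depth = number of edges = 4

Answer: 4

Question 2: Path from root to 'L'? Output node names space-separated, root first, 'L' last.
Answer: F H L

Derivation:
Walk down from root: F -> H -> L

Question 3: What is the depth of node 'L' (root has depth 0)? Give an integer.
Answer: 2

Derivation:
Path from root to L: F -> H -> L
Depth = number of edges = 2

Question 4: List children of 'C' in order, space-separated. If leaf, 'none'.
Answer: none

Derivation:
Node C's children (from adjacency): (leaf)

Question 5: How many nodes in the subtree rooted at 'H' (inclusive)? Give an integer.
Subtree rooted at H contains: A, B, C, D, E, G, H, J, K, L
Count = 10

Answer: 10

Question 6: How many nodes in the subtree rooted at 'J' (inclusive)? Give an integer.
Answer: 2

Derivation:
Subtree rooted at J contains: D, J
Count = 2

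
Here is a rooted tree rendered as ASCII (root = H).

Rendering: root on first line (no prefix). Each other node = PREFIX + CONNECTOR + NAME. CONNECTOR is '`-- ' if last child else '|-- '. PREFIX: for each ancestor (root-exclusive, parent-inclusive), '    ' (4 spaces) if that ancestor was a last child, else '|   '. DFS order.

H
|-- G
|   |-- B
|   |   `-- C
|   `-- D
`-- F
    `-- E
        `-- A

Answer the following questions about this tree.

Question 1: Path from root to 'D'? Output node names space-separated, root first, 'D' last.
Answer: H G D

Derivation:
Walk down from root: H -> G -> D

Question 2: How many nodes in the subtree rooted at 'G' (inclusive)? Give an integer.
Subtree rooted at G contains: B, C, D, G
Count = 4

Answer: 4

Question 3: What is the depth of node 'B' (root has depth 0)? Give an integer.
Answer: 2

Derivation:
Path from root to B: H -> G -> B
Depth = number of edges = 2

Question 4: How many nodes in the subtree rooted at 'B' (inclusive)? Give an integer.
Answer: 2

Derivation:
Subtree rooted at B contains: B, C
Count = 2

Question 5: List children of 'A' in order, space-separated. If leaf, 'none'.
Node A's children (from adjacency): (leaf)

Answer: none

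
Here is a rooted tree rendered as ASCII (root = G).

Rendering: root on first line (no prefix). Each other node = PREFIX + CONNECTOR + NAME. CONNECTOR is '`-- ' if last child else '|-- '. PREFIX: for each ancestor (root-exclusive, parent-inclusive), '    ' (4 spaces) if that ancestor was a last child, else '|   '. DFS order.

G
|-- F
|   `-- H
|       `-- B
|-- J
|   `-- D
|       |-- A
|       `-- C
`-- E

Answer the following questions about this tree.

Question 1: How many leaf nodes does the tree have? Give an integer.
Leaves (nodes with no children): A, B, C, E

Answer: 4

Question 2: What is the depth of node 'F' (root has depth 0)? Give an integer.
Path from root to F: G -> F
Depth = number of edges = 1

Answer: 1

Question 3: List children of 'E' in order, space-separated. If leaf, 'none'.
Answer: none

Derivation:
Node E's children (from adjacency): (leaf)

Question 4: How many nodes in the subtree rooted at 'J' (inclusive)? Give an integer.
Answer: 4

Derivation:
Subtree rooted at J contains: A, C, D, J
Count = 4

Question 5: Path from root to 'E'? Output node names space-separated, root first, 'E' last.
Walk down from root: G -> E

Answer: G E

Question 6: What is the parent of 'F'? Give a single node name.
Answer: G

Derivation:
Scan adjacency: F appears as child of G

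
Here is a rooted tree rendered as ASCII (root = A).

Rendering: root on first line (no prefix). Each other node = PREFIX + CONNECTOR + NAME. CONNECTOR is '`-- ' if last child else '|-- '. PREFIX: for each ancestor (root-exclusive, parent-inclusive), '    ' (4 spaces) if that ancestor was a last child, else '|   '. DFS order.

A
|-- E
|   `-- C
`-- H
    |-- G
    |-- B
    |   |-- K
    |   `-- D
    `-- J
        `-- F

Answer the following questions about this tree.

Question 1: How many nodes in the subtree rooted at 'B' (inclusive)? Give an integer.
Answer: 3

Derivation:
Subtree rooted at B contains: B, D, K
Count = 3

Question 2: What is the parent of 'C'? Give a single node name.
Scan adjacency: C appears as child of E

Answer: E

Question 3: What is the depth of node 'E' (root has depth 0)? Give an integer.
Answer: 1

Derivation:
Path from root to E: A -> E
Depth = number of edges = 1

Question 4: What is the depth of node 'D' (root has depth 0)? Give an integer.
Path from root to D: A -> H -> B -> D
Depth = number of edges = 3

Answer: 3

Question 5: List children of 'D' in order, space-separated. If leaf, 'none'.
Answer: none

Derivation:
Node D's children (from adjacency): (leaf)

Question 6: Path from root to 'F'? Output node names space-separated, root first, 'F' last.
Walk down from root: A -> H -> J -> F

Answer: A H J F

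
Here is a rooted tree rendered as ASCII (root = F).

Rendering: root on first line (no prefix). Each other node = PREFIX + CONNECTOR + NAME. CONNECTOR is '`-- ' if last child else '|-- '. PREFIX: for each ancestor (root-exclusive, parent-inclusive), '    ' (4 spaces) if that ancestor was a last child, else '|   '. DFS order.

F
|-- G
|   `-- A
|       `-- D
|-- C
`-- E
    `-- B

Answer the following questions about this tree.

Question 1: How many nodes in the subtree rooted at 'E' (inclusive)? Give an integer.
Answer: 2

Derivation:
Subtree rooted at E contains: B, E
Count = 2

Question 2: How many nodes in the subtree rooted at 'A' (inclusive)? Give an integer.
Subtree rooted at A contains: A, D
Count = 2

Answer: 2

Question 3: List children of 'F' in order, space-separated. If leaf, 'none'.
Answer: G C E

Derivation:
Node F's children (from adjacency): G, C, E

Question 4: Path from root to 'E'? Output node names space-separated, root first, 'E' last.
Answer: F E

Derivation:
Walk down from root: F -> E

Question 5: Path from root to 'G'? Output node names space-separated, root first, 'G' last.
Walk down from root: F -> G

Answer: F G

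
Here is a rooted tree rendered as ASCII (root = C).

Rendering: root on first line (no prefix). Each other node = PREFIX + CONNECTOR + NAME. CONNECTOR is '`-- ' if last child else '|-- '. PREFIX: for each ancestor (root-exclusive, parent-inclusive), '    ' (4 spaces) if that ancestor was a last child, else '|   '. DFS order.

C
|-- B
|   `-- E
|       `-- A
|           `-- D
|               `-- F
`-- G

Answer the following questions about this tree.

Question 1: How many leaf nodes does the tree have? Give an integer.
Leaves (nodes with no children): F, G

Answer: 2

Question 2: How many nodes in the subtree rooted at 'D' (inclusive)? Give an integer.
Answer: 2

Derivation:
Subtree rooted at D contains: D, F
Count = 2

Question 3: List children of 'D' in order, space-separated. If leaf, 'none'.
Node D's children (from adjacency): F

Answer: F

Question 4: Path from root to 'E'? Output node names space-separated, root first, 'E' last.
Answer: C B E

Derivation:
Walk down from root: C -> B -> E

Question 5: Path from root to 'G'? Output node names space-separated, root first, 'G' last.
Walk down from root: C -> G

Answer: C G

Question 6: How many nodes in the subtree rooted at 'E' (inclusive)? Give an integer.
Answer: 4

Derivation:
Subtree rooted at E contains: A, D, E, F
Count = 4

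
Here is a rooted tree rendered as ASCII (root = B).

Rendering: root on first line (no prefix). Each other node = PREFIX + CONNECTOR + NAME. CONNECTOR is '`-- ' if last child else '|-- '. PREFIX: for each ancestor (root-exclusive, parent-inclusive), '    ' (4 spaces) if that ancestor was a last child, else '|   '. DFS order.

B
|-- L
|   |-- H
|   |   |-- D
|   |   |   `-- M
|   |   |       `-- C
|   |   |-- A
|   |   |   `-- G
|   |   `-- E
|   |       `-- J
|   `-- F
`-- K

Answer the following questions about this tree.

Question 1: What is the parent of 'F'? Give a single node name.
Scan adjacency: F appears as child of L

Answer: L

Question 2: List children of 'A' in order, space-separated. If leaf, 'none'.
Answer: G

Derivation:
Node A's children (from adjacency): G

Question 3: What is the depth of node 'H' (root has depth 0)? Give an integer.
Path from root to H: B -> L -> H
Depth = number of edges = 2

Answer: 2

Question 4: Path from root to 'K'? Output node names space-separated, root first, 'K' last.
Answer: B K

Derivation:
Walk down from root: B -> K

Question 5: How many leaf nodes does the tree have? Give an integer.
Answer: 5

Derivation:
Leaves (nodes with no children): C, F, G, J, K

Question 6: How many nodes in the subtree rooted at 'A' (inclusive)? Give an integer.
Answer: 2

Derivation:
Subtree rooted at A contains: A, G
Count = 2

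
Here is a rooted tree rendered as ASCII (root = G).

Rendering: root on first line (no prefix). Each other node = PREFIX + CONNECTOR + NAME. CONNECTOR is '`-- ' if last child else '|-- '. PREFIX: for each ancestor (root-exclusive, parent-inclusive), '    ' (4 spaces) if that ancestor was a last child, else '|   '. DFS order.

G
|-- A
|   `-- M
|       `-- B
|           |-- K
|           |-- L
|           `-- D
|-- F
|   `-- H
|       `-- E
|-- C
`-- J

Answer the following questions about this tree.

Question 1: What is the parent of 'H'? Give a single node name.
Scan adjacency: H appears as child of F

Answer: F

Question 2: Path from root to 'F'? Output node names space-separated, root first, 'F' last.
Walk down from root: G -> F

Answer: G F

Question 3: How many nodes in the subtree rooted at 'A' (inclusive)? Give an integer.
Answer: 6

Derivation:
Subtree rooted at A contains: A, B, D, K, L, M
Count = 6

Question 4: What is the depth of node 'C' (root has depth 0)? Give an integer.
Answer: 1

Derivation:
Path from root to C: G -> C
Depth = number of edges = 1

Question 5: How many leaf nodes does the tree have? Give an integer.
Answer: 6

Derivation:
Leaves (nodes with no children): C, D, E, J, K, L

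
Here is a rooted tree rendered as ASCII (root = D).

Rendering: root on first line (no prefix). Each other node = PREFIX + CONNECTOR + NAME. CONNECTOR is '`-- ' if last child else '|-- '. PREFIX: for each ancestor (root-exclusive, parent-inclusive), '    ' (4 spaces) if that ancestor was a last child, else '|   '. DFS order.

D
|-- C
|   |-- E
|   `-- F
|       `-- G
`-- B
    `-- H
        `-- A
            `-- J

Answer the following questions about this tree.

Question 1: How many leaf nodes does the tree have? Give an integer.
Leaves (nodes with no children): E, G, J

Answer: 3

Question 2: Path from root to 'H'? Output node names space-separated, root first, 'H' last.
Walk down from root: D -> B -> H

Answer: D B H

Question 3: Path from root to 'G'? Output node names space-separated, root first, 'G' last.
Walk down from root: D -> C -> F -> G

Answer: D C F G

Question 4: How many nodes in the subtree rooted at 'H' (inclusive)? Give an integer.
Subtree rooted at H contains: A, H, J
Count = 3

Answer: 3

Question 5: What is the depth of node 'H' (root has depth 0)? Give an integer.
Path from root to H: D -> B -> H
Depth = number of edges = 2

Answer: 2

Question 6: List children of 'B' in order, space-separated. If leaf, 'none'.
Node B's children (from adjacency): H

Answer: H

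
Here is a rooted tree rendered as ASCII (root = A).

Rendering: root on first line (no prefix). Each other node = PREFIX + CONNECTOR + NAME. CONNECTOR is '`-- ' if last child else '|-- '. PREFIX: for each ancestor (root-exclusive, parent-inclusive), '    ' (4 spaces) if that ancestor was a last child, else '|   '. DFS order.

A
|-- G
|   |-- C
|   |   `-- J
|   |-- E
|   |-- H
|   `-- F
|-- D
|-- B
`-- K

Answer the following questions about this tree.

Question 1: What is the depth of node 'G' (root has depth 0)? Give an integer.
Path from root to G: A -> G
Depth = number of edges = 1

Answer: 1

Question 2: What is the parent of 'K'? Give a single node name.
Scan adjacency: K appears as child of A

Answer: A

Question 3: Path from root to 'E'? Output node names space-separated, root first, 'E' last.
Walk down from root: A -> G -> E

Answer: A G E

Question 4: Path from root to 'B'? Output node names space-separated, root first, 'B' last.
Walk down from root: A -> B

Answer: A B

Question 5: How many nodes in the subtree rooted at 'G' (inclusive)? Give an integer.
Answer: 6

Derivation:
Subtree rooted at G contains: C, E, F, G, H, J
Count = 6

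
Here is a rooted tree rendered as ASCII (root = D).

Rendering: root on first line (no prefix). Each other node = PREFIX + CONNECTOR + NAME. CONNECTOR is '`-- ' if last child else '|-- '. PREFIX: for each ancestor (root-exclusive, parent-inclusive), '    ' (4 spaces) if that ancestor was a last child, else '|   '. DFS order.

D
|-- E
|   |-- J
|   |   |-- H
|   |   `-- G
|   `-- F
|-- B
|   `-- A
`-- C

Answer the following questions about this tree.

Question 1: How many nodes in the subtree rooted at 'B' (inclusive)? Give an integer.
Subtree rooted at B contains: A, B
Count = 2

Answer: 2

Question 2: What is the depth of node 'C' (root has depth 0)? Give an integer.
Path from root to C: D -> C
Depth = number of edges = 1

Answer: 1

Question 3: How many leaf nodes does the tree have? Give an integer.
Answer: 5

Derivation:
Leaves (nodes with no children): A, C, F, G, H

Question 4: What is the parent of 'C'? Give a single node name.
Scan adjacency: C appears as child of D

Answer: D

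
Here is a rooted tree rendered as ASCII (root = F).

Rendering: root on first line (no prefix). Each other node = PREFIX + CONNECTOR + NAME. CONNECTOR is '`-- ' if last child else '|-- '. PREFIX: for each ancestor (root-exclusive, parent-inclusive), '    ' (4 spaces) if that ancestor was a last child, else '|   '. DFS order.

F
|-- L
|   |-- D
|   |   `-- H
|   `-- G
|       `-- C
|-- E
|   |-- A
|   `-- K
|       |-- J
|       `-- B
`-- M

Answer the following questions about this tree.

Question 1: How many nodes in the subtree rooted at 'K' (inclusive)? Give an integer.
Subtree rooted at K contains: B, J, K
Count = 3

Answer: 3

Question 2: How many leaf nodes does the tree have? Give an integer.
Leaves (nodes with no children): A, B, C, H, J, M

Answer: 6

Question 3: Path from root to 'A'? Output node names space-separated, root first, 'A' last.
Walk down from root: F -> E -> A

Answer: F E A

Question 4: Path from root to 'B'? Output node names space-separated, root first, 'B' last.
Walk down from root: F -> E -> K -> B

Answer: F E K B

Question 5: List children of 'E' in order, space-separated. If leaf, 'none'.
Node E's children (from adjacency): A, K

Answer: A K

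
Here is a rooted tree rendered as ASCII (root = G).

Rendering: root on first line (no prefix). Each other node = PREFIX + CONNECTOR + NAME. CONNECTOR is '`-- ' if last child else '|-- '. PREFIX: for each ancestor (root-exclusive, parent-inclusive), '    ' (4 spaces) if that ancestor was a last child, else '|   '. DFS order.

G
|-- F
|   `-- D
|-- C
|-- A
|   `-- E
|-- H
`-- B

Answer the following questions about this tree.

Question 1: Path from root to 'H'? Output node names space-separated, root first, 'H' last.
Walk down from root: G -> H

Answer: G H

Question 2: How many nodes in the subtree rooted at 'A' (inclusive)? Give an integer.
Subtree rooted at A contains: A, E
Count = 2

Answer: 2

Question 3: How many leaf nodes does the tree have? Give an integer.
Leaves (nodes with no children): B, C, D, E, H

Answer: 5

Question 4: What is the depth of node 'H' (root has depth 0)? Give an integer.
Path from root to H: G -> H
Depth = number of edges = 1

Answer: 1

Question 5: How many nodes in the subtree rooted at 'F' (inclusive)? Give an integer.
Answer: 2

Derivation:
Subtree rooted at F contains: D, F
Count = 2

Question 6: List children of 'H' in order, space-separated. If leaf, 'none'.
Answer: none

Derivation:
Node H's children (from adjacency): (leaf)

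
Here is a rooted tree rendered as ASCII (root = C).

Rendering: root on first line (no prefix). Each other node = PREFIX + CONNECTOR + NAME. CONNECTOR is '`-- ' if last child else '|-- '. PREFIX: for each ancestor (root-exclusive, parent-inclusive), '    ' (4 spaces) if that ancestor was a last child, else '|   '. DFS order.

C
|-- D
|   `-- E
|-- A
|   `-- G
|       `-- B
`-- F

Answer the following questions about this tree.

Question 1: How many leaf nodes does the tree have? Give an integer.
Answer: 3

Derivation:
Leaves (nodes with no children): B, E, F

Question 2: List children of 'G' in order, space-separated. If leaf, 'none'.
Node G's children (from adjacency): B

Answer: B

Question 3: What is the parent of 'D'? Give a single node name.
Scan adjacency: D appears as child of C

Answer: C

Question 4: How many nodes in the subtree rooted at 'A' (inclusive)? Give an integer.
Answer: 3

Derivation:
Subtree rooted at A contains: A, B, G
Count = 3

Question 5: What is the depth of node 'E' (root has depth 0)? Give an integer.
Path from root to E: C -> D -> E
Depth = number of edges = 2

Answer: 2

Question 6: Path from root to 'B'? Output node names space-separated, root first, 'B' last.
Walk down from root: C -> A -> G -> B

Answer: C A G B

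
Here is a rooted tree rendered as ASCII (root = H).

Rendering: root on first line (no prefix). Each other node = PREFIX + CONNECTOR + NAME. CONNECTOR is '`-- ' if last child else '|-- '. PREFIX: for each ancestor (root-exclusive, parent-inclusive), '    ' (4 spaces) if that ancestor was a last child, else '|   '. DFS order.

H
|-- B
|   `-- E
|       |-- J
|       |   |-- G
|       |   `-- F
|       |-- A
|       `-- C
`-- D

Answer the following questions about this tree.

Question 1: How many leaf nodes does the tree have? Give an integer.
Leaves (nodes with no children): A, C, D, F, G

Answer: 5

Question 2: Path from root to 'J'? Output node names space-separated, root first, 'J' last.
Walk down from root: H -> B -> E -> J

Answer: H B E J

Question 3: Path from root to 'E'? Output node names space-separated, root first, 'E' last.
Answer: H B E

Derivation:
Walk down from root: H -> B -> E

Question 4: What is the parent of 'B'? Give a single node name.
Answer: H

Derivation:
Scan adjacency: B appears as child of H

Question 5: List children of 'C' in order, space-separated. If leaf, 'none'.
Node C's children (from adjacency): (leaf)

Answer: none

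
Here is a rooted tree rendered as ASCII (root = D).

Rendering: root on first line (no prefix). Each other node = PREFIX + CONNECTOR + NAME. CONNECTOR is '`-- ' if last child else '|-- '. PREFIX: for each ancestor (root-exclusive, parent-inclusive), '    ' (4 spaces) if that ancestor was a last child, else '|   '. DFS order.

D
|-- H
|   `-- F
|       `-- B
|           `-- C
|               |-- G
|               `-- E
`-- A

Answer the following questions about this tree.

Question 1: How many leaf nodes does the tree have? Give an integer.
Answer: 3

Derivation:
Leaves (nodes with no children): A, E, G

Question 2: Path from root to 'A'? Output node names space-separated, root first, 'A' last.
Walk down from root: D -> A

Answer: D A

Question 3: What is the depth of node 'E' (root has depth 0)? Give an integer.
Path from root to E: D -> H -> F -> B -> C -> E
Depth = number of edges = 5

Answer: 5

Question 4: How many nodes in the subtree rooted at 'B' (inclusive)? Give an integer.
Answer: 4

Derivation:
Subtree rooted at B contains: B, C, E, G
Count = 4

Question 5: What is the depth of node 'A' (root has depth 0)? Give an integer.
Path from root to A: D -> A
Depth = number of edges = 1

Answer: 1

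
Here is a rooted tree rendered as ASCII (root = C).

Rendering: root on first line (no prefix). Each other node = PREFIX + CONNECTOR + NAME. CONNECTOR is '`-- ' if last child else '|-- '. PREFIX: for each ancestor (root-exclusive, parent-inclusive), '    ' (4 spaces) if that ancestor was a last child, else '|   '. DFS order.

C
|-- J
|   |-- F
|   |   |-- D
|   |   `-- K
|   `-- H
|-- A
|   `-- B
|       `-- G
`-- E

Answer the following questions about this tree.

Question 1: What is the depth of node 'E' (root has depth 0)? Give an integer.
Path from root to E: C -> E
Depth = number of edges = 1

Answer: 1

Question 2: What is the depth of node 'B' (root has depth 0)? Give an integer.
Answer: 2

Derivation:
Path from root to B: C -> A -> B
Depth = number of edges = 2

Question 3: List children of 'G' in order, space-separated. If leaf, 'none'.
Node G's children (from adjacency): (leaf)

Answer: none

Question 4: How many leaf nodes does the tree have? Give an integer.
Leaves (nodes with no children): D, E, G, H, K

Answer: 5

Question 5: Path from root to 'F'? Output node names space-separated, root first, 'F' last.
Walk down from root: C -> J -> F

Answer: C J F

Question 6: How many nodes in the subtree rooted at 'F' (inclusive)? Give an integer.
Subtree rooted at F contains: D, F, K
Count = 3

Answer: 3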